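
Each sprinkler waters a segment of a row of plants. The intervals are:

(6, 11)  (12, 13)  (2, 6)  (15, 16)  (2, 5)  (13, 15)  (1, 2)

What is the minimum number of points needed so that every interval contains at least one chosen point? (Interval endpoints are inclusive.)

Process intervals by earliest right end; each time one isn't hit yet, stab at its right endpoint.
By right end: [1,2]  [2,5]  [2,6]  [6,11]  [12,13]  [13,15]  [15,16]
[1,2] uncovered → point at 2; [6,11] uncovered → point at 11; [12,13] uncovered → point at 13; [15,16] uncovered → point at 16.
Points: 2, 11, 13, 16 (4 total).

4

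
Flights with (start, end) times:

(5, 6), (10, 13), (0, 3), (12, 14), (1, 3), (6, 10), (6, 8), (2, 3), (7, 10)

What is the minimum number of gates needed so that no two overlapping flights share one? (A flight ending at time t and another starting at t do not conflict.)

3

Events (time:±→running): 0:+→1 1:+→2 2:+→3 … peak 3.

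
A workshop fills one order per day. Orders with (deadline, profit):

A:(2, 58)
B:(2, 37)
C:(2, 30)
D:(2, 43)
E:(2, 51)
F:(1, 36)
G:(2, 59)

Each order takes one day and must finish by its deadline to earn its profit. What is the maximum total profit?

Take jobs in profit order; each goes to the latest open slot no later than its deadline.
Profit order: G=59 A=58 E=51 D=43 B=37 F=36 C=30
Assign: G→slot 2, A→slot 1, E skipped, D skipped, B skipped, F skipped, C skipped.
Slots: [1:A] [2:G]
Profit = 58 + 59 = 117

117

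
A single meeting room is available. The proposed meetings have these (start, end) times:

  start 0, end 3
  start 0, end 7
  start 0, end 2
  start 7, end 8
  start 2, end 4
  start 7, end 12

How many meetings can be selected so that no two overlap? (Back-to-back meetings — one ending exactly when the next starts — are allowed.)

3

Greedy by earliest finish: after sorting by end time, pick each interval compatible with the last pick.
By end time: (0,2), (0,3), (2,4), (0,7), (7,8), (7,12).
Pick (0,2); next start ≥ 2 → (2,4); next start ≥ 4 → (7,8).
Selected 3 meetings.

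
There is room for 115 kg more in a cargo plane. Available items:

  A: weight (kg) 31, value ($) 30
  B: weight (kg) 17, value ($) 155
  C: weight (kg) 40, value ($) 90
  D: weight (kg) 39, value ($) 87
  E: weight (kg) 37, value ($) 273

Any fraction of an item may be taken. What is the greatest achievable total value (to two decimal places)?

Greedy by value/weight ratio, highest first.
Ratios (sorted): B 9.12, E 7.38, C 2.25, D 2.23, A 0.97
take B (17 @ 155); take E (37 @ 273); take C (40 @ 90); take 21/39 of D → 46.85. Capacity used 115/115.
Total value = 564.85

564.85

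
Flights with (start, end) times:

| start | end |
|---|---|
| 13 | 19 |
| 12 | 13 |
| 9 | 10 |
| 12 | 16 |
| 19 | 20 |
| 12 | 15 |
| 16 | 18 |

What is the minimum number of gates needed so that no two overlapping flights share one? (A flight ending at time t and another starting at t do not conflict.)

3

starts: [9, 12, 12, 12, 13, 16, 19]
ends:   [10, 13, 15, 16, 18, 19, 20]
s9→1 e10→0 s12→1 s12→2 s12→3  — peak 3.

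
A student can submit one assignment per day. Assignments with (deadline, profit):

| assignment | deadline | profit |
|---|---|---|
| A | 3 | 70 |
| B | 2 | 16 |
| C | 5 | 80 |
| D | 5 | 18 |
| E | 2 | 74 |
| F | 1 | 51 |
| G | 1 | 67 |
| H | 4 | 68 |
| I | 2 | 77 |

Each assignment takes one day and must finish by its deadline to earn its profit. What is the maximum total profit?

369

Profit order: C=80 I=77 E=74 A=70 H=68 G=67 F=51 D=18 B=16
Assign: C→slot 5, I→slot 2, E→slot 1, A→slot 3, H→slot 4, G skipped, F skipped, D skipped, B skipped.
Slots: [1:E] [2:I] [3:A] [4:H] [5:C]
Profit = 74 + 77 + 70 + 68 + 80 = 369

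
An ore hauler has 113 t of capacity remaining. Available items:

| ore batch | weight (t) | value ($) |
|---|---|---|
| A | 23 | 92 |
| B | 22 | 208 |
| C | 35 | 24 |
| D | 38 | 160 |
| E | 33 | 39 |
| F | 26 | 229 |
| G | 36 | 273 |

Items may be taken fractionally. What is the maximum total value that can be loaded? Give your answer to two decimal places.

832.11

Sort by value per unit weight and fill in that order.
Order: B (208/22=9.45) > F (229/26=8.81) > G (273/36=7.58) > D (160/38=4.21) > A (92/23=4.00) > E (39/33=1.18) > C (24/35=0.69)
Fill: take B (22 @ 208) → take F (26 @ 229) → take G (36 @ 273) → take 29/38 of D → 122.11; 113/113 used.
Total value = 832.11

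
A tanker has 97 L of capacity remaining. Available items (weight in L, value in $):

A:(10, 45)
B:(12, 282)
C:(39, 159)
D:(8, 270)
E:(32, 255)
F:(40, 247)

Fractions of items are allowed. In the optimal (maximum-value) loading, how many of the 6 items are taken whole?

Greedy by value/weight ratio, highest first.
Ratios (sorted): D 33.75, B 23.50, E 7.97, F 6.17, A 4.50, C 4.08
take D (8 @ 270); take B (12 @ 282); take E (32 @ 255); take F (40 @ 247); take 5/10 of A → 22.50. Capacity used 97/97.
4 item(s) taken whole; one partial (take 5/10 of A).

4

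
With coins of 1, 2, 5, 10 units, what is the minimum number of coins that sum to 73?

9

Greedy: take as many of the largest coin as possible, then repeat with the remainder.
73 − 7×10→3 − 1×2→1 − 1×1→0
Total coins = 7 + 1 + 1 = 9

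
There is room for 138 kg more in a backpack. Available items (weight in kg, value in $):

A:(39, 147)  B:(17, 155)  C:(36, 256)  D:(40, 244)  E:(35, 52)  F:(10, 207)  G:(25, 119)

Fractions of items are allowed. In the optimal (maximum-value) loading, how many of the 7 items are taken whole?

5

Greedy by value/weight ratio, highest first.
Order: F (207/10=20.70) > B (155/17=9.12) > C (256/36=7.11) > D (244/40=6.10) > G (119/25=4.76) > A (147/39=3.77) > E (52/35=1.49)
Fill: take F (10 @ 207) → take B (17 @ 155) → take C (36 @ 256) → take D (40 @ 244) → take G (25 @ 119) → take 10/39 of A → 37.69; 138/138 used.
5 item(s) taken whole; one partial (take 10/39 of A).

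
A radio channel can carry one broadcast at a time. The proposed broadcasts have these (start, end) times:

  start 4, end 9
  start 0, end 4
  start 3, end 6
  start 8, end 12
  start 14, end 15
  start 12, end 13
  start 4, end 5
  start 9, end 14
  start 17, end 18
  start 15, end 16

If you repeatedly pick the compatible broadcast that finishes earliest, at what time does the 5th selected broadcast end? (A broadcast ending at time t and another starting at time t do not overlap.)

15

Order by finish time; keep every interval that doesn't clash with the previous kept one.
By end time: (0,4), (4,5), (3,6), (4,9), (8,12), (12,13), (9,14), (14,15), (15,16), (17,18).
Pick (0,4); next start ≥ 4 → (4,5); next start ≥ 5 → (8,12); next start ≥ 12 → (12,13); next start ≥ 13 → (14,15); next start ≥ 15 → (15,16); next start ≥ 16 → (17,18).
Selected: (0,4) (4,5) (8,12) (12,13) (14,15) (15,16) (17,18)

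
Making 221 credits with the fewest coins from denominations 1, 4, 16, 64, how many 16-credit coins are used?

1

221 − 3×64→29 − 1×16→13 − 3×4→1 − 1×1→0
Count of 16: 1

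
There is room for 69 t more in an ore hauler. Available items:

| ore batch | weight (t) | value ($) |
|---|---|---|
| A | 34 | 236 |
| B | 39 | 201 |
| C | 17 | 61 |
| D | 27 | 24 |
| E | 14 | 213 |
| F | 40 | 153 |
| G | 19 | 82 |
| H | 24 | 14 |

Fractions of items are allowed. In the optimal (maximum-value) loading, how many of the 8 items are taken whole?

Ratios (sorted): E 15.21, A 6.94, B 5.15, G 4.32, F 3.83, C 3.59, D 0.89, H 0.58
take E (14 @ 213); take A (34 @ 236); take 21/39 of B → 108.23. Capacity used 69/69.
2 item(s) taken whole; one partial (take 21/39 of B).

2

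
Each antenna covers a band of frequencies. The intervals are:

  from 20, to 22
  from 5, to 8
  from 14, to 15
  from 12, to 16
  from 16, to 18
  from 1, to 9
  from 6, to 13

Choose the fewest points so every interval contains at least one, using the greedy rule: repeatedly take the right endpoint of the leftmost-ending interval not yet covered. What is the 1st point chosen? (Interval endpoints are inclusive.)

Process intervals by earliest right end; each time one isn't hit yet, stab at its right endpoint.
By right end: [5,8]  [1,9]  [6,13]  [14,15]  [12,16]  [16,18]  [20,22]
[5,8] uncovered → point at 8; [14,15] uncovered → point at 15; [16,18] uncovered → point at 18; [20,22] uncovered → point at 22.
Points: 8, 15, 18, 22 (4 total).

8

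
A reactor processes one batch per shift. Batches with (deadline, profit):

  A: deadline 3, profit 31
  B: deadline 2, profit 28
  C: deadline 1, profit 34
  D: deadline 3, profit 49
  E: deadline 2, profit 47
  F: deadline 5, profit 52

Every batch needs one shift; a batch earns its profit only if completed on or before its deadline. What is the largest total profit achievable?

182

By profit: F(d5,52), D(d3,49), E(d2,47), C(d1,34), A(d3,31), B(d2,28)
F→slot 5; D→slot 3; E→slot 2; C→slot 1; A skipped; B skipped.
Profit = 34 + 47 + 49 + 52 = 182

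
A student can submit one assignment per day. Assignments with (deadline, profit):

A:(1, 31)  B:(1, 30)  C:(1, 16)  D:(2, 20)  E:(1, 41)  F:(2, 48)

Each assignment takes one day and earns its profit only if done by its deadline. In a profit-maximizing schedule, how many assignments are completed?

2

Profit order: F=48 E=41 A=31 B=30 D=20 C=16
Assign: F→slot 2, E→slot 1, A skipped, B skipped, D skipped, C skipped.
Slots: [1:E] [2:F]
2 of 6 scheduled.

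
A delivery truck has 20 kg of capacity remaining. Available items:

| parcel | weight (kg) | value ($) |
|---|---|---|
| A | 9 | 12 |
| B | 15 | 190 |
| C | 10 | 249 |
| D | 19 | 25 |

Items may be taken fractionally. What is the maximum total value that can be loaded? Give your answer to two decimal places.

Greedy by value/weight ratio, highest first.
Ratios (sorted): C 24.90, B 12.67, A 1.33, D 1.32
take C (10 @ 249); take 10/15 of B → 126.67. Capacity used 20/20.
Total value = 375.67

375.67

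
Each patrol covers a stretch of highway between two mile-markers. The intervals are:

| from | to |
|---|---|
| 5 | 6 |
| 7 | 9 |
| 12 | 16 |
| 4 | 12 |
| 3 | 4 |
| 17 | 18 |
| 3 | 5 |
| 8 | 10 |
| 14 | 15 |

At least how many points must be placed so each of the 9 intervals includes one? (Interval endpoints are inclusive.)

5

By right end: [3,4]  [3,5]  [5,6]  [7,9]  [8,10]  [4,12]  [14,15]  [12,16]  [17,18]
[3,4] uncovered → point at 4; [5,6] uncovered → point at 6; [7,9] uncovered → point at 9; [14,15] uncovered → point at 15; [17,18] uncovered → point at 18.
Points: 4, 6, 9, 15, 18 (5 total).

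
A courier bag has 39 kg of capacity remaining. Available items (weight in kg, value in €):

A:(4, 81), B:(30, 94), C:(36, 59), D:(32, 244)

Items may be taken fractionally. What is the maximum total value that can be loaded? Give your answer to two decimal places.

Ratios (sorted): A 20.25, D 7.62, B 3.13, C 1.64
take A (4 @ 81); take D (32 @ 244); take 3/30 of B → 9.40. Capacity used 39/39.
Total value = 334.40

334.40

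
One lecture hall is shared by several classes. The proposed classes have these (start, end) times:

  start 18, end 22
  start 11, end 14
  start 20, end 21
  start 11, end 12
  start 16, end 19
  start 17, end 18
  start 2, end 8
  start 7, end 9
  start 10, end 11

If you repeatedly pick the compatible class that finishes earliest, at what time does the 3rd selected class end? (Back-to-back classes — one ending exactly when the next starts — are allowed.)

Order by finish time; keep every interval that doesn't clash with the previous kept one.
Sorted by end: (2,8)  (7,9)  (10,11)  (11,12)  (11,14)  (17,18)  (16,19)  (20,21)  (18,22)
take (2,8); take (10,11); take (11,12); take (17,18); take (20,21).
Selected: (2,8) (10,11) (11,12) (17,18) (20,21)

12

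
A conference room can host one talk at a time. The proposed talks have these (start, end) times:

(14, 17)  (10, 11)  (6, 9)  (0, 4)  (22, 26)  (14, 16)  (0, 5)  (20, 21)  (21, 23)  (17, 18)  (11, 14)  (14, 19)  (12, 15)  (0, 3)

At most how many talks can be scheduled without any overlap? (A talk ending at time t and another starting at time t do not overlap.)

Order by finish time; keep every interval that doesn't clash with the previous kept one.
By end time: (0,3), (0,4), (0,5), (6,9), (10,11), (11,14), (12,15), (14,16), (14,17), (17,18), (14,19), (20,21), (21,23), (22,26).
Pick (0,3); next start ≥ 3 → (6,9); next start ≥ 9 → (10,11); next start ≥ 11 → (11,14); next start ≥ 14 → (14,16); next start ≥ 16 → (17,18); next start ≥ 18 → (20,21); next start ≥ 21 → (21,23).
Selected 8 talks.

8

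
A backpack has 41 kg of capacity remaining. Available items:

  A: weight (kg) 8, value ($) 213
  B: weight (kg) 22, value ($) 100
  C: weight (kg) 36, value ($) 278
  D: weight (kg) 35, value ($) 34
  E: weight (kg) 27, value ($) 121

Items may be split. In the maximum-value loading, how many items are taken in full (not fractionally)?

1

Sort by value per unit weight and fill in that order.
Ratios (sorted): A 26.62, C 7.72, B 4.55, E 4.48, D 0.97
take A (8 @ 213); take 33/36 of C → 254.83. Capacity used 41/41.
1 item(s) taken whole; one partial (take 33/36 of C).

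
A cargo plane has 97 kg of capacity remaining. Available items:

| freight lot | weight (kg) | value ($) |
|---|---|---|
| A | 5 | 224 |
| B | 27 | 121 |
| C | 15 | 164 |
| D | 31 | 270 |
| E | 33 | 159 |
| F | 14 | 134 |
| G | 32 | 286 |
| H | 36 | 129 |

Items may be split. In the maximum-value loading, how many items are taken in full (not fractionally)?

Sort by value per unit weight and fill in that order.
Ratios (sorted): A 44.80, C 10.93, F 9.57, G 8.94, D 8.71, E 4.82, B 4.48, H 3.58
take A (5 @ 224); take C (15 @ 164); take F (14 @ 134); take G (32 @ 286); take D (31 @ 270). Capacity used 97/97.
5 item(s) taken whole.

5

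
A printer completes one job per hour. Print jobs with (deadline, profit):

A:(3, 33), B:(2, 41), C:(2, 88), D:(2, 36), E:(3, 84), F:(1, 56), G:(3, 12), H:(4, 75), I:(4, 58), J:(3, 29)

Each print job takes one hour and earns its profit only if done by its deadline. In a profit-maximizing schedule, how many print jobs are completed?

4

Take jobs in profit order; each goes to the latest open slot no later than its deadline.
By profit: C(d2,88), E(d3,84), H(d4,75), I(d4,58), F(d1,56), B(d2,41), D(d2,36), A(d3,33), J(d3,29), G(d3,12)
C→slot 2; E→slot 3; H→slot 4; I→slot 1; F skipped; B skipped; D skipped; A skipped; J skipped; G skipped.
4 of 10 scheduled.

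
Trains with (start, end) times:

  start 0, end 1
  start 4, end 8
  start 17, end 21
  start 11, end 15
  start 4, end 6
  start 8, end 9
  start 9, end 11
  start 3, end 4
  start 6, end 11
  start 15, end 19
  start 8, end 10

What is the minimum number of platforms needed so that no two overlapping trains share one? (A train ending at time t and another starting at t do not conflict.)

3

Count concurrent intervals with a sweep; the peak is the room count.
starts: [0, 3, 4, 4, 6, 8, 8, 9, 11, 15, 17]
ends:   [1, 4, 6, 8, 9, 10, 11, 11, 15, 19, 21]
s0→1 e1→0 s3→1 e4→0 s4→1 s4→2 e6→1 s6→2 e8→1 s8→2 s8→3  — peak 3.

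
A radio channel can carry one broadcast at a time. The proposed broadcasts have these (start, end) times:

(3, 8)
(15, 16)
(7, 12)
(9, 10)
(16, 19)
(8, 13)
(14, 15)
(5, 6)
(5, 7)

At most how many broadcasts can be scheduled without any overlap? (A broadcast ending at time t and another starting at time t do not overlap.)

5

By end time: (5,6), (5,7), (3,8), (9,10), (7,12), (8,13), (14,15), (15,16), (16,19).
Pick (5,6); next start ≥ 6 → (9,10); next start ≥ 10 → (14,15); next start ≥ 15 → (15,16); next start ≥ 16 → (16,19).
Selected 5 broadcasts.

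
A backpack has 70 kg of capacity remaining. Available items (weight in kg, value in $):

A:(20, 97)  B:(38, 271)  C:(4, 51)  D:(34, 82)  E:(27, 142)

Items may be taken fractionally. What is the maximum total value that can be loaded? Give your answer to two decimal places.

468.85

Sort by value per unit weight and fill in that order.
Order: C (51/4=12.75) > B (271/38=7.13) > E (142/27=5.26) > A (97/20=4.85) > D (82/34=2.41)
Fill: take C (4 @ 51) → take B (38 @ 271) → take E (27 @ 142) → take 1/20 of A → 4.85; 70/70 used.
Total value = 468.85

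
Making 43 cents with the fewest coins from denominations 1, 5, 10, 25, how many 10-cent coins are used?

Greedy: take as many of the largest coin as possible, then repeat with the remainder.
43 = 1×25 + 1×10 + 1×5 + 3×1
Count of 10: 1

1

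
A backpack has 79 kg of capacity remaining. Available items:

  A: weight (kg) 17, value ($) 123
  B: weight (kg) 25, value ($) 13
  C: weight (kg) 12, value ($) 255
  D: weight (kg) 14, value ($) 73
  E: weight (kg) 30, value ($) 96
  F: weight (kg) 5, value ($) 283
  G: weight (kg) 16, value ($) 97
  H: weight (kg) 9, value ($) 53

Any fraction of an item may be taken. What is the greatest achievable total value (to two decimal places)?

903.20

Greedy by value/weight ratio, highest first.
Ratios (sorted): F 56.60, C 21.25, A 7.24, G 6.06, H 5.89, D 5.21, E 3.20, B 0.52
take F (5 @ 283); take C (12 @ 255); take A (17 @ 123); take G (16 @ 97); take H (9 @ 53); take D (14 @ 73); take 6/30 of E → 19.20. Capacity used 79/79.
Total value = 903.20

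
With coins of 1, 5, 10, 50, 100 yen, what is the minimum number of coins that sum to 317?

Greedy: take as many of the largest coin as possible, then repeat with the remainder.
317 − 3×100→17 − 1×10→7 − 1×5→2 − 2×1→0
Total coins = 3 + 1 + 1 + 2 = 7

7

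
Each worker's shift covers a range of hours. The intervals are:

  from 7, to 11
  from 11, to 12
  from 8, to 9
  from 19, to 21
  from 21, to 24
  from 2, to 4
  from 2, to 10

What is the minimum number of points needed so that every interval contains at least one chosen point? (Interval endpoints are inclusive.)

Sorted: [2,4] [8,9] [2,10] [7,11] [11,12] [19,21] [21,24]
{[2,4]} hit by 4; {[8,9],[2,10],[7,11]} hit by 9; {[11,12]} hit by 12; {[19,21],[21,24]} hit by 21.
Points: 4, 9, 12, 21 (4 total).

4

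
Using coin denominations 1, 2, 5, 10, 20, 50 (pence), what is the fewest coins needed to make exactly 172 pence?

5

Use the largest denomination that fits, subtract, and repeat.
172 = 3×50 + 1×20 + 1×2
Total coins = 3 + 1 + 1 = 5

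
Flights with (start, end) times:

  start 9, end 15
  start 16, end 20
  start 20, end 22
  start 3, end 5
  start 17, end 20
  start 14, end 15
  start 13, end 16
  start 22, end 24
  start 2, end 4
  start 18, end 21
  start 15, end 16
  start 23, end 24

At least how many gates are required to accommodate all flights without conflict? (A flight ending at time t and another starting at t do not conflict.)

The answer is the maximum number of intervals overlapping at any instant.
Events (time:±→running): 2:+→1 3:+→2 4:-→1 5:-→0 9:+→1 13:+→2 14:+→3 … peak 3.

3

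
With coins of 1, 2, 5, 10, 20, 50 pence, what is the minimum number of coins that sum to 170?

170 = 3×50 + 1×20
Total coins = 3 + 1 = 4

4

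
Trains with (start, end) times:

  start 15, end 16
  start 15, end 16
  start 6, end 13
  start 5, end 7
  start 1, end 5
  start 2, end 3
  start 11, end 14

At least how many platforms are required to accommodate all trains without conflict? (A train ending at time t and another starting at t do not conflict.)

2

starts: [1, 2, 5, 6, 11, 15, 15]
ends:   [3, 5, 7, 13, 14, 16, 16]
s1→1 s2→2  — peak 2.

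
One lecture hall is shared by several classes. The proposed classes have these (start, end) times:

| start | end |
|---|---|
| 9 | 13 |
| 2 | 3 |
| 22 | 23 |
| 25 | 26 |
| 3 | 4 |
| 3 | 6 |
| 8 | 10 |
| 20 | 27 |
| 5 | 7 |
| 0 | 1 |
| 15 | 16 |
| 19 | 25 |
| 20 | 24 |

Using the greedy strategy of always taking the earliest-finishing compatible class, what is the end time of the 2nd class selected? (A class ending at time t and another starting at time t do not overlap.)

3

Order by finish time; keep every interval that doesn't clash with the previous kept one.
By end time: (0,1), (2,3), (3,4), (3,6), (5,7), (8,10), (9,13), (15,16), (22,23), (20,24), (19,25), (25,26), (20,27).
Pick (0,1); next start ≥ 1 → (2,3); next start ≥ 3 → (3,4); next start ≥ 4 → (5,7); next start ≥ 7 → (8,10); next start ≥ 10 → (15,16); next start ≥ 16 → (22,23); next start ≥ 23 → (25,26).
Selected: (0,1) (2,3) (3,4) (5,7) (8,10) (15,16) (22,23) (25,26)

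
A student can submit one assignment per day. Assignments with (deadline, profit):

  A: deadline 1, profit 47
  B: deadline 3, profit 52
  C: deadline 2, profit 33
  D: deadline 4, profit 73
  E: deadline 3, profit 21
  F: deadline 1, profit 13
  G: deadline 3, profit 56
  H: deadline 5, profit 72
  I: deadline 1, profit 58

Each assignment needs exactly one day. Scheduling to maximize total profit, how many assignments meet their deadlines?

Sort by profit descending; place each in the latest free slot ≤ its deadline.
By profit: D(d4,73), H(d5,72), I(d1,58), G(d3,56), B(d3,52), A(d1,47), C(d2,33), E(d3,21), F(d1,13)
D→slot 4; H→slot 5; I→slot 1; G→slot 3; B→slot 2; A skipped; C skipped; E skipped; F skipped.
5 of 9 scheduled.

5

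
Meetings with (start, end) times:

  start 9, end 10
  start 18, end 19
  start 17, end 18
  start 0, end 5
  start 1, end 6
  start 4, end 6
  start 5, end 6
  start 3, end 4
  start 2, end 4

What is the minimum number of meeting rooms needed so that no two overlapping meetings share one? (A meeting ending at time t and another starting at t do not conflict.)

Count concurrent intervals with a sweep; the peak is the room count.
starts: [0, 1, 2, 3, 4, 5, 9, 17, 18]
ends:   [4, 4, 5, 6, 6, 6, 10, 18, 19]
s0→1 s1→2 s2→3 s3→4  — peak 4.

4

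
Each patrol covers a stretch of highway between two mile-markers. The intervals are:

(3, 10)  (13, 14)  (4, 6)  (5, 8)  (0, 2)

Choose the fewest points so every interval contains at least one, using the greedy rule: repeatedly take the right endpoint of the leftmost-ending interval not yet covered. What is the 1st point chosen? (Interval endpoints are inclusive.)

2

Process intervals by earliest right end; each time one isn't hit yet, stab at its right endpoint.
Sorted: [0,2] [4,6] [5,8] [3,10] [13,14]
{[0,2]} hit by 2; {[4,6],[5,8],[3,10]} hit by 6; {[13,14]} hit by 14.
Points: 2, 6, 14 (3 total).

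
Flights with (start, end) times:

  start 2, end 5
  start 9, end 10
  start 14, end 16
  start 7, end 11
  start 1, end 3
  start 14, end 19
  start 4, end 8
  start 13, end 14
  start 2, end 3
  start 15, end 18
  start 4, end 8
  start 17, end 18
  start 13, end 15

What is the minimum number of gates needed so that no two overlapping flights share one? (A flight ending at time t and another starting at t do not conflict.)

3

Count concurrent intervals with a sweep; the peak is the room count.
Events (time:±→running): 1:+→1 2:+→2 2:+→3 … peak 3.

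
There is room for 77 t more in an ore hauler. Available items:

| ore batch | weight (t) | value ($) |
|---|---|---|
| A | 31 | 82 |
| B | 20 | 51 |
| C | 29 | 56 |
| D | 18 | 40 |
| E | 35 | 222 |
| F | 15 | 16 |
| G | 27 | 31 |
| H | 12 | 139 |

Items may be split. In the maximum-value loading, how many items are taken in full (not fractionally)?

2

Greedy by value/weight ratio, highest first.
Order: H (139/12=11.58) > E (222/35=6.34) > A (82/31=2.65) > B (51/20=2.55) > D (40/18=2.22) > C (56/29=1.93) > G (31/27=1.15) > F (16/15=1.07)
Fill: take H (12 @ 139) → take E (35 @ 222) → take 30/31 of A → 79.35; 77/77 used.
2 item(s) taken whole; one partial (take 30/31 of A).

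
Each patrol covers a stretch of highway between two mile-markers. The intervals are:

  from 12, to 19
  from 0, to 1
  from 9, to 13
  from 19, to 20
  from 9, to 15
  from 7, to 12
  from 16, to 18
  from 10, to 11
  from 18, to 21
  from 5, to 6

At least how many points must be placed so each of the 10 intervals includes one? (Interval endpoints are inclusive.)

Process intervals by earliest right end; each time one isn't hit yet, stab at its right endpoint.
By right end: [0,1]  [5,6]  [10,11]  [7,12]  [9,13]  [9,15]  [16,18]  [12,19]  [19,20]  [18,21]
[0,1] uncovered → point at 1; [5,6] uncovered → point at 6; [10,11] uncovered → point at 11; [16,18] uncovered → point at 18; [19,20] uncovered → point at 20.
Points: 1, 6, 11, 18, 20 (5 total).

5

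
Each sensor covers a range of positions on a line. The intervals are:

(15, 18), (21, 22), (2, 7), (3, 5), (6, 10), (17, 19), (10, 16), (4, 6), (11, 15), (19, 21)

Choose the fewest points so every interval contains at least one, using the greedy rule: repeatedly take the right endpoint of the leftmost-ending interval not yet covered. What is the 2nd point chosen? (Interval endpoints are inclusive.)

10

Sorted: [3,5] [4,6] [2,7] [6,10] [11,15] [10,16] [15,18] [17,19] [19,21] [21,22]
{[3,5],[4,6],[2,7]} hit by 5; {[6,10]} hit by 10; {[11,15],[10,16],[15,18]} hit by 15; {[17,19],[19,21]} hit by 19; {[21,22]} hit by 22.
Points: 5, 10, 15, 19, 22 (5 total).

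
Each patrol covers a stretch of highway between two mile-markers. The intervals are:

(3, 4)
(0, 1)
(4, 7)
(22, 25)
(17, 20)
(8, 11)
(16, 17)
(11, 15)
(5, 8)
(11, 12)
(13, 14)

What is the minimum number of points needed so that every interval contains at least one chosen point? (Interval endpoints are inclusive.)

7

Process intervals by earliest right end; each time one isn't hit yet, stab at its right endpoint.
By right end: [0,1]  [3,4]  [4,7]  [5,8]  [8,11]  [11,12]  [13,14]  [11,15]  [16,17]  [17,20]  [22,25]
[0,1] uncovered → point at 1; [3,4] uncovered → point at 4; [5,8] uncovered → point at 8; [11,12] uncovered → point at 12; [13,14] uncovered → point at 14; [16,17] uncovered → point at 17; [22,25] uncovered → point at 25.
Points: 1, 4, 8, 12, 14, 17, 25 (7 total).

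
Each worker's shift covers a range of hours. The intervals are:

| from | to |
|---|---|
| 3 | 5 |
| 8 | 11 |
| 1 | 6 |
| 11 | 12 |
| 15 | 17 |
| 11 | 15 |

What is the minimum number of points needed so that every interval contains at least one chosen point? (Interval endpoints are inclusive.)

3

Process intervals by earliest right end; each time one isn't hit yet, stab at its right endpoint.
By right end: [3,5]  [1,6]  [8,11]  [11,12]  [11,15]  [15,17]
[3,5] uncovered → point at 5; [8,11] uncovered → point at 11; [15,17] uncovered → point at 17.
Points: 5, 11, 17 (3 total).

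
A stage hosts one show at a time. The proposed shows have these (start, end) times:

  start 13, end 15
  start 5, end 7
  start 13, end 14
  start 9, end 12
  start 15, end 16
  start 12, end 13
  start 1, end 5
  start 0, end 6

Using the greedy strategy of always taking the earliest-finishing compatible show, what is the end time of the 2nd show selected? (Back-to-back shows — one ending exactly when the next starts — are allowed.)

Sort by end time and greedily take each interval whose start is ≥ the last chosen end.
By end time: (1,5), (0,6), (5,7), (9,12), (12,13), (13,14), (13,15), (15,16).
Pick (1,5); next start ≥ 5 → (5,7); next start ≥ 7 → (9,12); next start ≥ 12 → (12,13); next start ≥ 13 → (13,14); next start ≥ 14 → (15,16).
Selected: (1,5) (5,7) (9,12) (12,13) (13,14) (15,16)

7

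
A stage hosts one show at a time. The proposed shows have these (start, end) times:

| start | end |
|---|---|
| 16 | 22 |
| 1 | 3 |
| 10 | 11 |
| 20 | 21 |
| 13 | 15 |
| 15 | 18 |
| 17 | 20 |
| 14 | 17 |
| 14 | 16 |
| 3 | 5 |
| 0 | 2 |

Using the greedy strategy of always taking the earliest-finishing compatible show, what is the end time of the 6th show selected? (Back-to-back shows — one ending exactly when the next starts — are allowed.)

21

By end time: (0,2), (1,3), (3,5), (10,11), (13,15), (14,16), (14,17), (15,18), (17,20), (20,21), (16,22).
Pick (0,2); next start ≥ 2 → (3,5); next start ≥ 5 → (10,11); next start ≥ 11 → (13,15); next start ≥ 15 → (15,18); next start ≥ 18 → (20,21).
Selected: (0,2) (3,5) (10,11) (13,15) (15,18) (20,21)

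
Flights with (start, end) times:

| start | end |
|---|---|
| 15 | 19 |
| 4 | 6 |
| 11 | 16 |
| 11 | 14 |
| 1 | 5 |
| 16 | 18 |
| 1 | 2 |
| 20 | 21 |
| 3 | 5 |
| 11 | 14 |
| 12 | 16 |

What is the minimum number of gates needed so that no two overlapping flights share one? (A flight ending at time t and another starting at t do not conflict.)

starts: [1, 1, 3, 4, 11, 11, 11, 12, 15, 16, 20]
ends:   [2, 5, 5, 6, 14, 14, 16, 16, 18, 19, 21]
s1→1 s1→2 e2→1 s3→2 s4→3 e5→2 e5→1 e6→0 s11→1 s11→2 s11→3 s12→4  — peak 4.

4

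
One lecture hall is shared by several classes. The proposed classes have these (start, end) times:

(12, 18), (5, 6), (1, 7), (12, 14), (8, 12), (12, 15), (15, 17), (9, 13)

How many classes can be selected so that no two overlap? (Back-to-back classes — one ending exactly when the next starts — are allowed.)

4

By end time: (5,6), (1,7), (8,12), (9,13), (12,14), (12,15), (15,17), (12,18).
Pick (5,6); next start ≥ 6 → (8,12); next start ≥ 12 → (12,14); next start ≥ 14 → (15,17).
Selected 4 classes.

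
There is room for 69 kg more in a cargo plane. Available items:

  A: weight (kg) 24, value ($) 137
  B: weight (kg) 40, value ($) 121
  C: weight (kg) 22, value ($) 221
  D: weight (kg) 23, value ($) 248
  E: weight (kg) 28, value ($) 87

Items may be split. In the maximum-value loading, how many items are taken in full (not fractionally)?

Greedy by value/weight ratio, highest first.
Order: D (248/23=10.78) > C (221/22=10.05) > A (137/24=5.71) > E (87/28=3.11) > B (121/40=3.02)
Fill: take D (23 @ 248) → take C (22 @ 221) → take A (24 @ 137); 69/69 used.
3 item(s) taken whole.

3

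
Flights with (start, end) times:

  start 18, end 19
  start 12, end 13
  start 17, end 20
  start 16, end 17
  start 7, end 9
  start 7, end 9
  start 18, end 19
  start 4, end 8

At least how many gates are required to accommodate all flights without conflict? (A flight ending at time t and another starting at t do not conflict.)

The answer is the maximum number of intervals overlapping at any instant.
Events (time:±→running): 4:+→1 7:+→2 7:+→3 … peak 3.

3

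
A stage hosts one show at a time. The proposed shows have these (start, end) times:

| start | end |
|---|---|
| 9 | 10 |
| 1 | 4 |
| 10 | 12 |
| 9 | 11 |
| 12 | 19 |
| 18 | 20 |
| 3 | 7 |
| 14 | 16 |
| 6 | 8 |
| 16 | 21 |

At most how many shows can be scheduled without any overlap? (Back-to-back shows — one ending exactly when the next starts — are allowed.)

6

By end time: (1,4), (3,7), (6,8), (9,10), (9,11), (10,12), (14,16), (12,19), (18,20), (16,21).
Pick (1,4); next start ≥ 4 → (6,8); next start ≥ 8 → (9,10); next start ≥ 10 → (10,12); next start ≥ 12 → (14,16); next start ≥ 16 → (18,20).
Selected 6 shows.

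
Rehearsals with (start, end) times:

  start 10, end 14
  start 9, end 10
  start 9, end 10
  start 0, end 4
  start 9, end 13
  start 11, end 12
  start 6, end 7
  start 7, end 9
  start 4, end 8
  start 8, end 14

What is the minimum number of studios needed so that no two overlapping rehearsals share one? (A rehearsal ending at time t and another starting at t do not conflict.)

Count concurrent intervals with a sweep; the peak is the room count.
starts: [0, 4, 6, 7, 8, 9, 9, 9, 10, 11]
ends:   [4, 7, 8, 9, 10, 10, 12, 13, 14, 14]
s0→1 e4→0 s4→1 s6→2 e7→1 s7→2 e8→1 s8→2 e9→1 s9→2 s9→3 s9→4  — peak 4.

4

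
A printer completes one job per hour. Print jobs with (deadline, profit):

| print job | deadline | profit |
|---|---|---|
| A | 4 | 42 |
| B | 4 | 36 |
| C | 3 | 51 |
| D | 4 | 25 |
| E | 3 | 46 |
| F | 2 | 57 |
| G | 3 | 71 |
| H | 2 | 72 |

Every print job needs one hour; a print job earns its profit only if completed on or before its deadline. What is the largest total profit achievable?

242

By profit: H(d2,72), G(d3,71), F(d2,57), C(d3,51), E(d3,46), A(d4,42), B(d4,36), D(d4,25)
H→slot 2; G→slot 3; F→slot 1; C skipped; E skipped; A→slot 4; B skipped; D skipped.
Profit = 57 + 72 + 71 + 42 = 242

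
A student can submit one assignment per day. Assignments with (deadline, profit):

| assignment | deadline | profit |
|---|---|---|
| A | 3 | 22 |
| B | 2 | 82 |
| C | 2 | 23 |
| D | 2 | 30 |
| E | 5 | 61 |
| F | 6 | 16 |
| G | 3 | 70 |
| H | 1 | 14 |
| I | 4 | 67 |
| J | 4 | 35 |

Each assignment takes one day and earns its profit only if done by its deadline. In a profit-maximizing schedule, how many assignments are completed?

6

By profit: B(d2,82), G(d3,70), I(d4,67), E(d5,61), J(d4,35), D(d2,30), C(d2,23), A(d3,22), F(d6,16), H(d1,14)
B→slot 2; G→slot 3; I→slot 4; E→slot 5; J→slot 1; D skipped; C skipped; A skipped; F→slot 6; H skipped.
6 of 10 scheduled.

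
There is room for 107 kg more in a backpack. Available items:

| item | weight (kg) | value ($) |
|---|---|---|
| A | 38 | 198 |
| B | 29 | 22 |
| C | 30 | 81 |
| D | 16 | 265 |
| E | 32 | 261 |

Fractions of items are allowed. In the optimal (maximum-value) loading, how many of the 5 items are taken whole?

3

Sort by value per unit weight and fill in that order.
Ratios (sorted): D 16.56, E 8.16, A 5.21, C 2.70, B 0.76
take D (16 @ 265); take E (32 @ 261); take A (38 @ 198); take 21/30 of C → 56.70. Capacity used 107/107.
3 item(s) taken whole; one partial (take 21/30 of C).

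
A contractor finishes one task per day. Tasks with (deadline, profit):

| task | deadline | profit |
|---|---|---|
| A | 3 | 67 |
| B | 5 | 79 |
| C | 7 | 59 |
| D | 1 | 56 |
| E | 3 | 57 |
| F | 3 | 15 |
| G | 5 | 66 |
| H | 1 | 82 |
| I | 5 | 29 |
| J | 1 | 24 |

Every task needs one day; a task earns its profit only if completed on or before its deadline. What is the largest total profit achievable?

Take jobs in profit order; each goes to the latest open slot no later than its deadline.
Profit order: H=82 B=79 A=67 G=66 C=59 E=57 D=56 I=29 J=24 F=15
Assign: H→slot 1, B→slot 5, A→slot 3, G→slot 4, C→slot 7, E→slot 2, D skipped, I skipped, J skipped, F skipped.
Slots: [1:H] [2:E] [3:A] [4:G] [5:B] [7:C]
Profit = 82 + 57 + 67 + 66 + 79 + 59 = 410

410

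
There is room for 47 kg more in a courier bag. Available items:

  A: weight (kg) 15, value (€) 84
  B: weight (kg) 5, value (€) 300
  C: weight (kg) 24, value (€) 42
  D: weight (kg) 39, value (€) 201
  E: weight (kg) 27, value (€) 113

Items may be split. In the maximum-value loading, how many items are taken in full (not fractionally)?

Sort by value per unit weight and fill in that order.
Ratios (sorted): B 60.00, A 5.60, D 5.15, E 4.19, C 1.75
take B (5 @ 300); take A (15 @ 84); take 27/39 of D → 139.15. Capacity used 47/47.
2 item(s) taken whole; one partial (take 27/39 of D).

2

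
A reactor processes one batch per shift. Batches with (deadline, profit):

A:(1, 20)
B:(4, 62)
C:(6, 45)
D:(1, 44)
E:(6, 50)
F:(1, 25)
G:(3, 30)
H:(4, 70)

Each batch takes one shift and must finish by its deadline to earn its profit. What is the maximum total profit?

Sort by profit descending; place each in the latest free slot ≤ its deadline.
By profit: H(d4,70), B(d4,62), E(d6,50), C(d6,45), D(d1,44), G(d3,30), F(d1,25), A(d1,20)
H→slot 4; B→slot 3; E→slot 6; C→slot 5; D→slot 1; G→slot 2; F skipped; A skipped.
Profit = 44 + 30 + 62 + 70 + 45 + 50 = 301

301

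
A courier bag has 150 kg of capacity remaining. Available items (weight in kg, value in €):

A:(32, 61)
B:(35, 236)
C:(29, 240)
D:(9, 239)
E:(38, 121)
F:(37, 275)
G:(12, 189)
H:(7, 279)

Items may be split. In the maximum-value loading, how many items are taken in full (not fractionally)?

6

Greedy by value/weight ratio, highest first.
Ratios (sorted): H 39.86, D 26.56, G 15.75, C 8.28, F 7.43, B 6.74, E 3.18, A 1.91
take H (7 @ 279); take D (9 @ 239); take G (12 @ 189); take C (29 @ 240); take F (37 @ 275); take B (35 @ 236); take 21/38 of E → 66.87. Capacity used 150/150.
6 item(s) taken whole; one partial (take 21/38 of E).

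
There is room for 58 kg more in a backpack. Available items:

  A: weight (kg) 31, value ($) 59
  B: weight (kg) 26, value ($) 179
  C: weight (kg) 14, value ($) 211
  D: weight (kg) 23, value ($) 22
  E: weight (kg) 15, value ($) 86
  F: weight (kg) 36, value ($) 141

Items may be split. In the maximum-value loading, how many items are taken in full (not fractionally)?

3

Greedy by value/weight ratio, highest first.
Ratios (sorted): C 15.07, B 6.88, E 5.73, F 3.92, A 1.90, D 0.96
take C (14 @ 211); take B (26 @ 179); take E (15 @ 86); take 3/36 of F → 11.75. Capacity used 58/58.
3 item(s) taken whole; one partial (take 3/36 of F).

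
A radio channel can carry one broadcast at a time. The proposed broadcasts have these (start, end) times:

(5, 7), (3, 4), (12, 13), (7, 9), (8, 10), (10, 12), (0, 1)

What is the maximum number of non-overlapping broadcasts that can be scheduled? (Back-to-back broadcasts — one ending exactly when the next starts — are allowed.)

6

By end time: (0,1), (3,4), (5,7), (7,9), (8,10), (10,12), (12,13).
Pick (0,1); next start ≥ 1 → (3,4); next start ≥ 4 → (5,7); next start ≥ 7 → (7,9); next start ≥ 9 → (10,12); next start ≥ 12 → (12,13).
Selected 6 broadcasts.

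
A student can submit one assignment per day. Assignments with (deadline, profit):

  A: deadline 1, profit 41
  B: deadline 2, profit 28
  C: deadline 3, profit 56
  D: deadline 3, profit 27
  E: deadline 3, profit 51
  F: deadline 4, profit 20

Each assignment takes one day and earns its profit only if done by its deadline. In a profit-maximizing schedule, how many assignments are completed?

Take jobs in profit order; each goes to the latest open slot no later than its deadline.
Profit order: C=56 E=51 A=41 B=28 D=27 F=20
Assign: C→slot 3, E→slot 2, A→slot 1, B skipped, D skipped, F→slot 4.
Slots: [1:A] [2:E] [3:C] [4:F]
4 of 6 scheduled.

4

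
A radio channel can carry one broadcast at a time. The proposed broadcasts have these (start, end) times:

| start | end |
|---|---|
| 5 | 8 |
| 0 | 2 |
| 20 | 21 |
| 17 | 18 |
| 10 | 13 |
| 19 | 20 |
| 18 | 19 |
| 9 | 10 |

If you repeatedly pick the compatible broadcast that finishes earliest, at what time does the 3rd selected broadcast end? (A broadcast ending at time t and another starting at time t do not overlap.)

Order by finish time; keep every interval that doesn't clash with the previous kept one.
By end time: (0,2), (5,8), (9,10), (10,13), (17,18), (18,19), (19,20), (20,21).
Pick (0,2); next start ≥ 2 → (5,8); next start ≥ 8 → (9,10); next start ≥ 10 → (10,13); next start ≥ 13 → (17,18); next start ≥ 18 → (18,19); next start ≥ 19 → (19,20); next start ≥ 20 → (20,21).
Selected: (0,2) (5,8) (9,10) (10,13) (17,18) (18,19) (19,20) (20,21)

10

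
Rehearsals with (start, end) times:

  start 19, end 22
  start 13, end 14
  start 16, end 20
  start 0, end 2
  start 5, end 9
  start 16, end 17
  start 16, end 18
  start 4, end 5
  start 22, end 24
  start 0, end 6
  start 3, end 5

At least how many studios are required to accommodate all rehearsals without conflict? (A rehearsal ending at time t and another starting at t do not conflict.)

3

The answer is the maximum number of intervals overlapping at any instant.
Events (time:±→running): 0:+→1 0:+→2 2:-→1 3:+→2 4:+→3 … peak 3.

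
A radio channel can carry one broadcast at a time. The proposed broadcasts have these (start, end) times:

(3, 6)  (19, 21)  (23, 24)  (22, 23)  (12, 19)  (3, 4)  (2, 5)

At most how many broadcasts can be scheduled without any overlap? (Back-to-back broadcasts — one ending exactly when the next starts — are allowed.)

Sort by end time and greedily take each interval whose start is ≥ the last chosen end.
By end time: (3,4), (2,5), (3,6), (12,19), (19,21), (22,23), (23,24).
Pick (3,4); next start ≥ 4 → (12,19); next start ≥ 19 → (19,21); next start ≥ 21 → (22,23); next start ≥ 23 → (23,24).
Selected 5 broadcasts.

5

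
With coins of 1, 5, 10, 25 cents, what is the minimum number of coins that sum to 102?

102 = 4×25 + 2×1
Total coins = 4 + 2 = 6

6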